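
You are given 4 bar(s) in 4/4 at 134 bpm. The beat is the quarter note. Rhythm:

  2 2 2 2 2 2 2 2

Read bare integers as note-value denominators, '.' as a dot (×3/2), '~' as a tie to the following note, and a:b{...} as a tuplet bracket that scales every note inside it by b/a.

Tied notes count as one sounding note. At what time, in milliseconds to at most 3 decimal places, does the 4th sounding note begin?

note 4 onset = 6b = 2686.567ms

1. 0.0ms @ 0 + 895.522ms (2)
2. 895.522ms @ 2 + 895.522ms (2)
3. 1791.045ms @ 4 + 895.522ms (2)
4. 2686.567ms @ 6 + 895.522ms (2)
5. 3582.09ms @ 8 + 895.522ms (2)
6. 4477.612ms @ 10 + 895.522ms (2)
7. 5373.134ms @ 12 + 895.522ms (2)
8. 6268.657ms @ 14 + 895.522ms (2)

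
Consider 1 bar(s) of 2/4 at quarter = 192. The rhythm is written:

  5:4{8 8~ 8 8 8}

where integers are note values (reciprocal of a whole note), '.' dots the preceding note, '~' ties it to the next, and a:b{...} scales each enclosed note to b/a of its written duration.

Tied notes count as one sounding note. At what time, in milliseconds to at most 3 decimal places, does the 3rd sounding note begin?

1. 0.0ms @ 0 + 125.0ms (2/5)
2. 125.0ms @ 2/5 + 250.0ms (4/5)
3. 375.0ms @ 6/5 + 125.0ms (2/5)
4. 500.0ms @ 8/5 + 125.0ms (2/5)

note 3 onset = 6/5b = 375.0ms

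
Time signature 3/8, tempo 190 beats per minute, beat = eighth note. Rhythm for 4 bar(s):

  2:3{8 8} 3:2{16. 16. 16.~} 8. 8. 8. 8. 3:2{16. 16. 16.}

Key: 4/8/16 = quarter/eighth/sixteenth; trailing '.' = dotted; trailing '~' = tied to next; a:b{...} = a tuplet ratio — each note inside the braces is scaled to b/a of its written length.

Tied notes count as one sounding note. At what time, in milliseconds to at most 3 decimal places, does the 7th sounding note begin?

note 7 onset = 15/2b = 2368.421ms

1. 0.0ms @ 0 + 473.684ms (3/2)
2. 473.684ms @ 3/2 + 473.684ms (3/2)
3. 947.368ms @ 3 + 157.895ms (1/2)
4. 1105.263ms @ 7/2 + 157.895ms (1/2)
5. 1263.158ms @ 4 + 631.579ms (2)
6. 1894.737ms @ 6 + 473.684ms (3/2)
7. 2368.421ms @ 15/2 + 473.684ms (3/2)
8. 2842.105ms @ 9 + 473.684ms (3/2)
9. 3315.789ms @ 21/2 + 157.895ms (1/2)
10. 3473.684ms @ 11 + 157.895ms (1/2)
11. 3631.579ms @ 23/2 + 157.895ms (1/2)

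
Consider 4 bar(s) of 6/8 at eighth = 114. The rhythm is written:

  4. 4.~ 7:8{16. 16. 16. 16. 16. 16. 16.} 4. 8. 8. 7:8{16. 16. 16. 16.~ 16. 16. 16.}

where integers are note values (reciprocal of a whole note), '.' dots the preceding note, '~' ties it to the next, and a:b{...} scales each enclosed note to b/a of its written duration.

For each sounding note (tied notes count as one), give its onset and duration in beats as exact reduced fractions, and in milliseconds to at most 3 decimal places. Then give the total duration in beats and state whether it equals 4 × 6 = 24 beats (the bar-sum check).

1) 0.0ms=0b +1578.947ms=3b
2) 1578.947ms=3b +2030.075ms=27/7b
3) 3609.023ms=48/7b +451.128ms=6/7b
4) 4060.15ms=54/7b +451.128ms=6/7b
5) 4511.278ms=60/7b +451.128ms=6/7b
6) 4962.406ms=66/7b +451.128ms=6/7b
7) 5413.534ms=72/7b +451.128ms=6/7b
8) 5864.662ms=78/7b +451.128ms=6/7b
9) 6315.789ms=12b +1578.947ms=3b
10) 7894.737ms=15b +789.474ms=3/2b
11) 8684.211ms=33/2b +789.474ms=3/2b
12) 9473.684ms=18b +451.128ms=6/7b
13) 9924.812ms=132/7b +451.128ms=6/7b
14) 10375.94ms=138/7b +451.128ms=6/7b
15) 10827.068ms=144/7b +902.256ms=12/7b
16) 11729.323ms=156/7b +451.128ms=6/7b
17) 12180.451ms=162/7b +451.128ms=6/7b
Σ=24b of 24 (114bpm 6/8) — PASS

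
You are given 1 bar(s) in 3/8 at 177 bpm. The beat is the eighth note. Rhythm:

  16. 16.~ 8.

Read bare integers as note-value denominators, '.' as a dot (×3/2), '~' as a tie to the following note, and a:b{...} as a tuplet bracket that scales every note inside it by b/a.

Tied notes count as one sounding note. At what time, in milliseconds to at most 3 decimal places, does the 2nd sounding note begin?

1. 0.0ms @ 0 + 254.237ms (3/4)
2. 254.237ms @ 3/4 + 762.712ms (9/4)

note 2 onset = 3/4b = 254.237ms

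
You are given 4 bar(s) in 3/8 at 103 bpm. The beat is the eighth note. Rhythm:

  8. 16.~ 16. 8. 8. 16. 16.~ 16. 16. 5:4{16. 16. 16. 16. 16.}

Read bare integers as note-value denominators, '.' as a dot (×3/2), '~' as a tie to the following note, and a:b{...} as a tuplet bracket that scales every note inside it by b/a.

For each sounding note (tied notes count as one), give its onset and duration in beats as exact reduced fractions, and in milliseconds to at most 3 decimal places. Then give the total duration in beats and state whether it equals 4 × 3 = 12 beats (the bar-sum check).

1) 0.0ms=0b +873.786ms=3/2b
2) 873.786ms=3/2b +873.786ms=3/2b
3) 1747.573ms=3b +873.786ms=3/2b
4) 2621.359ms=9/2b +873.786ms=3/2b
5) 3495.146ms=6b +436.893ms=3/4b
6) 3932.039ms=27/4b +873.786ms=3/2b
7) 4805.825ms=33/4b +436.893ms=3/4b
8) 5242.718ms=9b +349.515ms=3/5b
9) 5592.233ms=48/5b +349.515ms=3/5b
10) 5941.748ms=51/5b +349.515ms=3/5b
11) 6291.262ms=54/5b +349.515ms=3/5b
12) 6640.777ms=57/5b +349.515ms=3/5b
Σ=12b of 12 (103bpm 3/8) — PASS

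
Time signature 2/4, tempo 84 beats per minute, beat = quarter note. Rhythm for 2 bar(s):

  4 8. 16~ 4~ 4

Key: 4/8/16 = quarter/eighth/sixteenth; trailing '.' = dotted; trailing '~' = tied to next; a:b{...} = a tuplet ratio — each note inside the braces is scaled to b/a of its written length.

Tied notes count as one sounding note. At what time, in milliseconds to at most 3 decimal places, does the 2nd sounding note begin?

1. 0.0ms @ 0 + 714.286ms (1)
2. 714.286ms @ 1 + 535.714ms (3/4)
3. 1250.0ms @ 7/4 + 1607.143ms (9/4)

note 2 onset = 1b = 714.286ms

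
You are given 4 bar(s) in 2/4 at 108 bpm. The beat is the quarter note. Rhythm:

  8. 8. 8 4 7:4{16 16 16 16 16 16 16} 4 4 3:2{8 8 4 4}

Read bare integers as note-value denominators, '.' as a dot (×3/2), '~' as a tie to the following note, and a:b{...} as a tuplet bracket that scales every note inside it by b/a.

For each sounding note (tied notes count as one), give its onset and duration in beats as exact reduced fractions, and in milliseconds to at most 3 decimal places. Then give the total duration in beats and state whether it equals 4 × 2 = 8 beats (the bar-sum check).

1) 0.0ms=0b +416.667ms=3/4b
2) 416.667ms=3/4b +416.667ms=3/4b
3) 833.333ms=3/2b +277.778ms=1/2b
4) 1111.111ms=2b +555.556ms=1b
5) 1666.667ms=3b +79.365ms=1/7b
6) 1746.032ms=22/7b +79.365ms=1/7b
7) 1825.397ms=23/7b +79.365ms=1/7b
8) 1904.762ms=24/7b +79.365ms=1/7b
9) 1984.127ms=25/7b +79.365ms=1/7b
10) 2063.492ms=26/7b +79.365ms=1/7b
11) 2142.857ms=27/7b +79.365ms=1/7b
12) 2222.222ms=4b +555.556ms=1b
13) 2777.778ms=5b +555.556ms=1b
14) 3333.333ms=6b +185.185ms=1/3b
15) 3518.519ms=19/3b +185.185ms=1/3b
16) 3703.704ms=20/3b +370.37ms=2/3b
17) 4074.074ms=22/3b +370.37ms=2/3b
Σ=8b of 8 (108bpm 2/4) — PASS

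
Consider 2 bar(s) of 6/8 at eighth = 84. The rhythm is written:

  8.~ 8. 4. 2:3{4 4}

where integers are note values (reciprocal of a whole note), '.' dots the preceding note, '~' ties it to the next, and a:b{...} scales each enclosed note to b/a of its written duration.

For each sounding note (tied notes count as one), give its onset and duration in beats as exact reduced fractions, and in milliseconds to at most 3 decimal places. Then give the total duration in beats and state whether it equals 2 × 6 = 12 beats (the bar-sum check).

1) 0.0ms=0b +2142.857ms=3b
2) 2142.857ms=3b +2142.857ms=3b
3) 4285.714ms=6b +2142.857ms=3b
4) 6428.571ms=9b +2142.857ms=3b
Σ=12b of 12 (84bpm 6/8) — PASS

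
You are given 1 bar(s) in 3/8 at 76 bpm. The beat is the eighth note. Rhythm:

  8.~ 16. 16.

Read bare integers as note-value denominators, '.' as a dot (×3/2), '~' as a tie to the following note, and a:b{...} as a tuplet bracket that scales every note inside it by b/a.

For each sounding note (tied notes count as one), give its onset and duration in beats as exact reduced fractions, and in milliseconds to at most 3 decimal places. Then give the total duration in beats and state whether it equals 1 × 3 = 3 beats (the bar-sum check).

1) 0.0ms=0b +1776.316ms=9/4b
2) 1776.316ms=9/4b +592.105ms=3/4b
Σ=3b of 3 (76bpm 3/8) — PASS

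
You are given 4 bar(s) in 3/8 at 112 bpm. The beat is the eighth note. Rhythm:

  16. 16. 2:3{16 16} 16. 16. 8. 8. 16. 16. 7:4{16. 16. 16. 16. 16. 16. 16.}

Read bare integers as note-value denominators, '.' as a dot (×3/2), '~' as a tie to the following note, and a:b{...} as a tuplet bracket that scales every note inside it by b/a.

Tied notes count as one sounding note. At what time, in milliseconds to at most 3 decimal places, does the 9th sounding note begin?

note 9 onset = 15/2b = 4017.857ms

1. 0.0ms @ 0 + 401.786ms (3/4)
2. 401.786ms @ 3/4 + 401.786ms (3/4)
3. 803.571ms @ 3/2 + 401.786ms (3/4)
4. 1205.357ms @ 9/4 + 401.786ms (3/4)
5. 1607.143ms @ 3 + 401.786ms (3/4)
6. 2008.929ms @ 15/4 + 401.786ms (3/4)
7. 2410.714ms @ 9/2 + 803.571ms (3/2)
8. 3214.286ms @ 6 + 803.571ms (3/2)
9. 4017.857ms @ 15/2 + 401.786ms (3/4)
10. 4419.643ms @ 33/4 + 401.786ms (3/4)
11. 4821.429ms @ 9 + 229.592ms (3/7)
12. 5051.02ms @ 66/7 + 229.592ms (3/7)
13. 5280.612ms @ 69/7 + 229.592ms (3/7)
14. 5510.204ms @ 72/7 + 229.592ms (3/7)
15. 5739.796ms @ 75/7 + 229.592ms (3/7)
16. 5969.388ms @ 78/7 + 229.592ms (3/7)
17. 6198.98ms @ 81/7 + 229.592ms (3/7)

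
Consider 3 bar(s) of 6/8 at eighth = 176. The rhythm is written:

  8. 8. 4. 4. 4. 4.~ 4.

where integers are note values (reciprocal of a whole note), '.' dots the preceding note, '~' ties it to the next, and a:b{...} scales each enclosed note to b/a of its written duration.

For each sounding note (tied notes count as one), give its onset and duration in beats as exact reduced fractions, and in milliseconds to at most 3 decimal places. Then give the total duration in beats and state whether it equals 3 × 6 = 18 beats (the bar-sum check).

1) 0.0ms=0b +511.364ms=3/2b
2) 511.364ms=3/2b +511.364ms=3/2b
3) 1022.727ms=3b +1022.727ms=3b
4) 2045.455ms=6b +1022.727ms=3b
5) 3068.182ms=9b +1022.727ms=3b
6) 4090.909ms=12b +2045.455ms=6b
Σ=18b of 18 (176bpm 6/8) — PASS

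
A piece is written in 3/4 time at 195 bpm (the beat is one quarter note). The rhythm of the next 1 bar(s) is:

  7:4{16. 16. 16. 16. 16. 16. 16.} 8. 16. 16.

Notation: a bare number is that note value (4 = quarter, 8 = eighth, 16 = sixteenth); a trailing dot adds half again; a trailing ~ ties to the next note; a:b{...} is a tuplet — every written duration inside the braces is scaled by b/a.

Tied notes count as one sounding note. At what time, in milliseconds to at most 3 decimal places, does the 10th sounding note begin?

1. 0.0ms @ 0 + 65.934ms (3/14)
2. 65.934ms @ 3/14 + 65.934ms (3/14)
3. 131.868ms @ 3/7 + 65.934ms (3/14)
4. 197.802ms @ 9/14 + 65.934ms (3/14)
5. 263.736ms @ 6/7 + 65.934ms (3/14)
6. 329.67ms @ 15/14 + 65.934ms (3/14)
7. 395.604ms @ 9/7 + 65.934ms (3/14)
8. 461.538ms @ 3/2 + 230.769ms (3/4)
9. 692.308ms @ 9/4 + 115.385ms (3/8)
10. 807.692ms @ 21/8 + 115.385ms (3/8)

note 10 onset = 21/8b = 807.692ms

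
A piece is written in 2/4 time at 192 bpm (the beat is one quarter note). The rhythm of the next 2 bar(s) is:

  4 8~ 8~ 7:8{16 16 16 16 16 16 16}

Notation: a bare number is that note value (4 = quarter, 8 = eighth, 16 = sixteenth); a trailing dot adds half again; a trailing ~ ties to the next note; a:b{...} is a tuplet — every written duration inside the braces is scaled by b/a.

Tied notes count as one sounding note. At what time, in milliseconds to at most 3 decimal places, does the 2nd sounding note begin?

note 2 onset = 1b = 312.5ms

1. 0.0ms @ 0 + 312.5ms (1)
2. 312.5ms @ 1 + 401.786ms (9/7)
3. 714.286ms @ 16/7 + 89.286ms (2/7)
4. 803.571ms @ 18/7 + 89.286ms (2/7)
5. 892.857ms @ 20/7 + 89.286ms (2/7)
6. 982.143ms @ 22/7 + 89.286ms (2/7)
7. 1071.429ms @ 24/7 + 89.286ms (2/7)
8. 1160.714ms @ 26/7 + 89.286ms (2/7)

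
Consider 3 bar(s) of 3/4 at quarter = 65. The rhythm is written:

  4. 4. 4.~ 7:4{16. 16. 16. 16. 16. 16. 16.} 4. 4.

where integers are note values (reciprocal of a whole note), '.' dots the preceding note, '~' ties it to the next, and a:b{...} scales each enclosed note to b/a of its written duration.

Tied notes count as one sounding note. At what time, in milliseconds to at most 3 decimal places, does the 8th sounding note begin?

note 8 onset = 39/7b = 5142.857ms

1. 0.0ms @ 0 + 1384.615ms (3/2)
2. 1384.615ms @ 3/2 + 1384.615ms (3/2)
3. 2769.231ms @ 3 + 1582.418ms (12/7)
4. 4351.648ms @ 33/7 + 197.802ms (3/14)
5. 4549.451ms @ 69/14 + 197.802ms (3/14)
6. 4747.253ms @ 36/7 + 197.802ms (3/14)
7. 4945.055ms @ 75/14 + 197.802ms (3/14)
8. 5142.857ms @ 39/7 + 197.802ms (3/14)
9. 5340.659ms @ 81/14 + 197.802ms (3/14)
10. 5538.462ms @ 6 + 1384.615ms (3/2)
11. 6923.077ms @ 15/2 + 1384.615ms (3/2)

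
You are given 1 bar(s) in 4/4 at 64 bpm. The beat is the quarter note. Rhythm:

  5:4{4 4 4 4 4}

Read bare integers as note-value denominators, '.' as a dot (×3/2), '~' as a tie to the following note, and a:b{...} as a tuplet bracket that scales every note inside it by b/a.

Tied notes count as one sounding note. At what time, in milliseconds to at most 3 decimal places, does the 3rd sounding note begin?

1. 0.0ms @ 0 + 750.0ms (4/5)
2. 750.0ms @ 4/5 + 750.0ms (4/5)
3. 1500.0ms @ 8/5 + 750.0ms (4/5)
4. 2250.0ms @ 12/5 + 750.0ms (4/5)
5. 3000.0ms @ 16/5 + 750.0ms (4/5)

note 3 onset = 8/5b = 1500.0ms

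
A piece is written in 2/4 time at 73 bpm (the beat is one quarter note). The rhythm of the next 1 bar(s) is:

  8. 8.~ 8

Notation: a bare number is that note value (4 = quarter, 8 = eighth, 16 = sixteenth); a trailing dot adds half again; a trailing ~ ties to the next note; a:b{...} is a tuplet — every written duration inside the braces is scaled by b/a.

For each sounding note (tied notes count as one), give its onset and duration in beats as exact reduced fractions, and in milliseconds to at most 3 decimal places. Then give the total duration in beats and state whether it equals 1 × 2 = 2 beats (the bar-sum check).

1) 0.0ms=0b +616.438ms=3/4b
2) 616.438ms=3/4b +1027.397ms=5/4b
Σ=2b of 2 (73bpm 2/4) — PASS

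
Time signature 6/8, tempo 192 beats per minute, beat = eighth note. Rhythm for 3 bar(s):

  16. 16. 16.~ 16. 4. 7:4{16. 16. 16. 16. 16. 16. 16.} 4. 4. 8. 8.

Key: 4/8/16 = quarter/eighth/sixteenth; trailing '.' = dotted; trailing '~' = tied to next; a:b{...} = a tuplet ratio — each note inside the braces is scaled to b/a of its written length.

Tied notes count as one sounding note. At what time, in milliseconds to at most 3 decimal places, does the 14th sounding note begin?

1. 0.0ms @ 0 + 234.375ms (3/4)
2. 234.375ms @ 3/4 + 234.375ms (3/4)
3. 468.75ms @ 3/2 + 468.75ms (3/2)
4. 937.5ms @ 3 + 937.5ms (3)
5. 1875.0ms @ 6 + 133.929ms (3/7)
6. 2008.929ms @ 45/7 + 133.929ms (3/7)
7. 2142.857ms @ 48/7 + 133.929ms (3/7)
8. 2276.786ms @ 51/7 + 133.929ms (3/7)
9. 2410.714ms @ 54/7 + 133.929ms (3/7)
10. 2544.643ms @ 57/7 + 133.929ms (3/7)
11. 2678.571ms @ 60/7 + 133.929ms (3/7)
12. 2812.5ms @ 9 + 937.5ms (3)
13. 3750.0ms @ 12 + 937.5ms (3)
14. 4687.5ms @ 15 + 468.75ms (3/2)
15. 5156.25ms @ 33/2 + 468.75ms (3/2)

note 14 onset = 15b = 4687.5ms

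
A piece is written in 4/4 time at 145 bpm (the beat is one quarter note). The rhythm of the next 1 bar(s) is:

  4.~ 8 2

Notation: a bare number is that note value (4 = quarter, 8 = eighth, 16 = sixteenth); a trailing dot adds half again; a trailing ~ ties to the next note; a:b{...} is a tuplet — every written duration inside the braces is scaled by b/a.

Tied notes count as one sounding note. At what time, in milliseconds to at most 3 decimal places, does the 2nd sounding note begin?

note 2 onset = 2b = 827.586ms

1. 0.0ms @ 0 + 827.586ms (2)
2. 827.586ms @ 2 + 827.586ms (2)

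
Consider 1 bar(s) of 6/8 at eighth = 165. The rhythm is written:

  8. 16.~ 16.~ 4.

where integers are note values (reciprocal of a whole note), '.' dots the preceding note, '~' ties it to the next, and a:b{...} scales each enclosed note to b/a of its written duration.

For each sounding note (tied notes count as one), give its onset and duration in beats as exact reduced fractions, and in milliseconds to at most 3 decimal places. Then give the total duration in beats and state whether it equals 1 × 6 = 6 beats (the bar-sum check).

1) 0.0ms=0b +545.455ms=3/2b
2) 545.455ms=3/2b +1636.364ms=9/2b
Σ=6b of 6 (165bpm 6/8) — PASS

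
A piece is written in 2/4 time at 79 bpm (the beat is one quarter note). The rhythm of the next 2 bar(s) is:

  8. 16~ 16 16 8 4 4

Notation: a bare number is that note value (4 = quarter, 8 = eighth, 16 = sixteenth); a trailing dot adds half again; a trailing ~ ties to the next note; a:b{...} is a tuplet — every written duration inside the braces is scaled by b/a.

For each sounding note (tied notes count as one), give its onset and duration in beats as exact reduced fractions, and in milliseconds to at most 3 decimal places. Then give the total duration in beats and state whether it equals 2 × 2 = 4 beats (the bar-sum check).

1) 0.0ms=0b +569.62ms=3/4b
2) 569.62ms=3/4b +379.747ms=1/2b
3) 949.367ms=5/4b +189.873ms=1/4b
4) 1139.241ms=3/2b +379.747ms=1/2b
5) 1518.987ms=2b +759.494ms=1b
6) 2278.481ms=3b +759.494ms=1b
Σ=4b of 4 (79bpm 2/4) — PASS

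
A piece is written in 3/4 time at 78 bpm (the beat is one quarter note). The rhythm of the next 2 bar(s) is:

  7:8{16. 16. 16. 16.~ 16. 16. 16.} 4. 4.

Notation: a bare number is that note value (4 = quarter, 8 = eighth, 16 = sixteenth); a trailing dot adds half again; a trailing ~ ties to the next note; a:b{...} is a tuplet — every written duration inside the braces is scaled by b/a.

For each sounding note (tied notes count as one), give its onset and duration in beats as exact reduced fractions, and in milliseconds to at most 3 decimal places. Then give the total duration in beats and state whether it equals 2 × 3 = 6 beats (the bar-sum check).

1) 0.0ms=0b +329.67ms=3/7b
2) 329.67ms=3/7b +329.67ms=3/7b
3) 659.341ms=6/7b +329.67ms=3/7b
4) 989.011ms=9/7b +659.341ms=6/7b
5) 1648.352ms=15/7b +329.67ms=3/7b
6) 1978.022ms=18/7b +329.67ms=3/7b
7) 2307.692ms=3b +1153.846ms=3/2b
8) 3461.538ms=9/2b +1153.846ms=3/2b
Σ=6b of 6 (78bpm 3/4) — PASS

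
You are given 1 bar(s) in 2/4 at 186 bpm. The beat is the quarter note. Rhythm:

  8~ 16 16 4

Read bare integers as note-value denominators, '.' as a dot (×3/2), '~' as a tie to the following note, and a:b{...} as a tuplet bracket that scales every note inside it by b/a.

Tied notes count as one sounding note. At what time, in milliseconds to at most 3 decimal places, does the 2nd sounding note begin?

note 2 onset = 3/4b = 241.935ms

1. 0.0ms @ 0 + 241.935ms (3/4)
2. 241.935ms @ 3/4 + 80.645ms (1/4)
3. 322.581ms @ 1 + 322.581ms (1)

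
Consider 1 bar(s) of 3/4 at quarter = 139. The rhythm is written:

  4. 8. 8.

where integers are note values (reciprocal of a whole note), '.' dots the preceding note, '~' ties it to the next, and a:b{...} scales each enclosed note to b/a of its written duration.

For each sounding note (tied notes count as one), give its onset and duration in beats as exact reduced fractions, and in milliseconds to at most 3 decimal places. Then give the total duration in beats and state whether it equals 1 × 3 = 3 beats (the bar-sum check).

1) 0.0ms=0b +647.482ms=3/2b
2) 647.482ms=3/2b +323.741ms=3/4b
3) 971.223ms=9/4b +323.741ms=3/4b
Σ=3b of 3 (139bpm 3/4) — PASS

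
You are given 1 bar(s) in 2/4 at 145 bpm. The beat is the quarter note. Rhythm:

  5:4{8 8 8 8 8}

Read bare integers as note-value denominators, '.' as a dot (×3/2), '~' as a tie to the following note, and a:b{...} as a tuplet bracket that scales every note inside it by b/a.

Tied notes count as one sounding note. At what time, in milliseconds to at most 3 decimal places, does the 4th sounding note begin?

note 4 onset = 6/5b = 496.552ms

1. 0.0ms @ 0 + 165.517ms (2/5)
2. 165.517ms @ 2/5 + 165.517ms (2/5)
3. 331.034ms @ 4/5 + 165.517ms (2/5)
4. 496.552ms @ 6/5 + 165.517ms (2/5)
5. 662.069ms @ 8/5 + 165.517ms (2/5)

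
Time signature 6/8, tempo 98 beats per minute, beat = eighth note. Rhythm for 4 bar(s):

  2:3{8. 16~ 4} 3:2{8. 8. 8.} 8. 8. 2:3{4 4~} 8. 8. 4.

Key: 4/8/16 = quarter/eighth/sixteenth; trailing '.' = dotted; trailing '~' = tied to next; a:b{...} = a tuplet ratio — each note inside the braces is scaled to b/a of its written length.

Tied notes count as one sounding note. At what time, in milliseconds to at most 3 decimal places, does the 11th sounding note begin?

1. 0.0ms @ 0 + 1377.551ms (9/4)
2. 1377.551ms @ 9/4 + 2295.918ms (15/4)
3. 3673.469ms @ 6 + 612.245ms (1)
4. 4285.714ms @ 7 + 612.245ms (1)
5. 4897.959ms @ 8 + 612.245ms (1)
6. 5510.204ms @ 9 + 918.367ms (3/2)
7. 6428.571ms @ 21/2 + 918.367ms (3/2)
8. 7346.939ms @ 12 + 1836.735ms (3)
9. 9183.673ms @ 15 + 2755.102ms (9/2)
10. 11938.776ms @ 39/2 + 918.367ms (3/2)
11. 12857.143ms @ 21 + 1836.735ms (3)

note 11 onset = 21b = 12857.143ms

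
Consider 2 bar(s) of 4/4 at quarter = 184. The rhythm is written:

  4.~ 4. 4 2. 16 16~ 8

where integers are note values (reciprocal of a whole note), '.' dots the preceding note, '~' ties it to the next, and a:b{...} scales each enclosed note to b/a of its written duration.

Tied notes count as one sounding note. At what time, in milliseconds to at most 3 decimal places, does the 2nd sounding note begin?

1. 0.0ms @ 0 + 978.261ms (3)
2. 978.261ms @ 3 + 326.087ms (1)
3. 1304.348ms @ 4 + 978.261ms (3)
4. 2282.609ms @ 7 + 81.522ms (1/4)
5. 2364.13ms @ 29/4 + 244.565ms (3/4)

note 2 onset = 3b = 978.261ms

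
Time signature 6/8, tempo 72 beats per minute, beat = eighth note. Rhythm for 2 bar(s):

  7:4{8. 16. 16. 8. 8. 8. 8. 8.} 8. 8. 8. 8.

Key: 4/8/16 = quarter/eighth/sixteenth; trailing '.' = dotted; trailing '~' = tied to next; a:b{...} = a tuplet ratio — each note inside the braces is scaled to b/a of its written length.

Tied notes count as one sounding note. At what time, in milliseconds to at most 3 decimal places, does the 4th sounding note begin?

note 4 onset = 12/7b = 1428.571ms

1. 0.0ms @ 0 + 714.286ms (6/7)
2. 714.286ms @ 6/7 + 357.143ms (3/7)
3. 1071.429ms @ 9/7 + 357.143ms (3/7)
4. 1428.571ms @ 12/7 + 714.286ms (6/7)
5. 2142.857ms @ 18/7 + 714.286ms (6/7)
6. 2857.143ms @ 24/7 + 714.286ms (6/7)
7. 3571.429ms @ 30/7 + 714.286ms (6/7)
8. 4285.714ms @ 36/7 + 714.286ms (6/7)
9. 5000.0ms @ 6 + 1250.0ms (3/2)
10. 6250.0ms @ 15/2 + 1250.0ms (3/2)
11. 7500.0ms @ 9 + 1250.0ms (3/2)
12. 8750.0ms @ 21/2 + 1250.0ms (3/2)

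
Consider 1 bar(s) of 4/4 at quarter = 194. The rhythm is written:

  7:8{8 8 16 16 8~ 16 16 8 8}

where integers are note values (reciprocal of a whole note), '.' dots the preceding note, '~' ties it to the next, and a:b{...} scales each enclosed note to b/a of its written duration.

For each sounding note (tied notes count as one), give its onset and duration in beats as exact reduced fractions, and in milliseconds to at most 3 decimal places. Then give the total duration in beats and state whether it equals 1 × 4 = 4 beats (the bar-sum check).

1) 0.0ms=0b +176.73ms=4/7b
2) 176.73ms=4/7b +176.73ms=4/7b
3) 353.461ms=8/7b +88.365ms=2/7b
4) 441.826ms=10/7b +88.365ms=2/7b
5) 530.191ms=12/7b +265.096ms=6/7b
6) 795.287ms=18/7b +88.365ms=2/7b
7) 883.652ms=20/7b +176.73ms=4/7b
8) 1060.383ms=24/7b +176.73ms=4/7b
Σ=4b of 4 (194bpm 4/4) — PASS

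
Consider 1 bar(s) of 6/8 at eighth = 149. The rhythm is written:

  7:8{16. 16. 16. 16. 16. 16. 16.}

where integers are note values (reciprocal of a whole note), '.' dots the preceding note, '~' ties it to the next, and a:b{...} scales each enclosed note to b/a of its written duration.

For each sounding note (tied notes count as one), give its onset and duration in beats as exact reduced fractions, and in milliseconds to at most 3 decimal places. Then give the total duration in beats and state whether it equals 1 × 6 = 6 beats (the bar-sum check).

1) 0.0ms=0b +345.158ms=6/7b
2) 345.158ms=6/7b +345.158ms=6/7b
3) 690.316ms=12/7b +345.158ms=6/7b
4) 1035.475ms=18/7b +345.158ms=6/7b
5) 1380.633ms=24/7b +345.158ms=6/7b
6) 1725.791ms=30/7b +345.158ms=6/7b
7) 2070.949ms=36/7b +345.158ms=6/7b
Σ=6b of 6 (149bpm 6/8) — PASS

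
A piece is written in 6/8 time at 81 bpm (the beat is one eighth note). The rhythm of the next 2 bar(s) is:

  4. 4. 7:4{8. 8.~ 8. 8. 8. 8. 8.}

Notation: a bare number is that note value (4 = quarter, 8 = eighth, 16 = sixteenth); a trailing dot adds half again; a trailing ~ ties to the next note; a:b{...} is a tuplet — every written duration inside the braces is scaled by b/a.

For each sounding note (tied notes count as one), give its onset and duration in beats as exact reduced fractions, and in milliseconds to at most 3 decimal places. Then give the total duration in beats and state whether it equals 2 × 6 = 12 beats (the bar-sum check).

1) 0.0ms=0b +2222.222ms=3b
2) 2222.222ms=3b +2222.222ms=3b
3) 4444.444ms=6b +634.921ms=6/7b
4) 5079.365ms=48/7b +1269.841ms=12/7b
5) 6349.206ms=60/7b +634.921ms=6/7b
6) 6984.127ms=66/7b +634.921ms=6/7b
7) 7619.048ms=72/7b +634.921ms=6/7b
8) 8253.968ms=78/7b +634.921ms=6/7b
Σ=12b of 12 (81bpm 6/8) — PASS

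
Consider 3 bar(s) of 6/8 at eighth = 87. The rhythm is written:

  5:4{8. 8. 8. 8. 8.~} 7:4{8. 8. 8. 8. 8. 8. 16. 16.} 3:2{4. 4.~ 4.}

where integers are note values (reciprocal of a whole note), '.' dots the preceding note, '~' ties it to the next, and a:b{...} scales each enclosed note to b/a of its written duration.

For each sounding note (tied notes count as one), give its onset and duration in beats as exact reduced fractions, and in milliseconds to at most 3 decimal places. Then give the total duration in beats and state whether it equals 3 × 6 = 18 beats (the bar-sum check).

1) 0.0ms=0b +827.586ms=6/5b
2) 827.586ms=6/5b +827.586ms=6/5b
3) 1655.172ms=12/5b +827.586ms=6/5b
4) 2482.759ms=18/5b +827.586ms=6/5b
5) 3310.345ms=24/5b +1418.719ms=72/35b
6) 4729.064ms=48/7b +591.133ms=6/7b
7) 5320.197ms=54/7b +591.133ms=6/7b
8) 5911.33ms=60/7b +591.133ms=6/7b
9) 6502.463ms=66/7b +591.133ms=6/7b
10) 7093.596ms=72/7b +591.133ms=6/7b
11) 7684.729ms=78/7b +295.567ms=3/7b
12) 7980.296ms=81/7b +295.567ms=3/7b
13) 8275.862ms=12b +1379.31ms=2b
14) 9655.172ms=14b +2758.621ms=4b
Σ=18b of 18 (87bpm 6/8) — PASS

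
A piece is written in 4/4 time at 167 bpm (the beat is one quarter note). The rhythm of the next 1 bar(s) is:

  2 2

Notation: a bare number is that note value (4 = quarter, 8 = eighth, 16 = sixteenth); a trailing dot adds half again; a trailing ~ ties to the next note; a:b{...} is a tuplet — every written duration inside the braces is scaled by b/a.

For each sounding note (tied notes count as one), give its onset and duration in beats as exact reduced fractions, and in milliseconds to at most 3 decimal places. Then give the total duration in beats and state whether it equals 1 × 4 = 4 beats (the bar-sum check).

1) 0.0ms=0b +718.563ms=2b
2) 718.563ms=2b +718.563ms=2b
Σ=4b of 4 (167bpm 4/4) — PASS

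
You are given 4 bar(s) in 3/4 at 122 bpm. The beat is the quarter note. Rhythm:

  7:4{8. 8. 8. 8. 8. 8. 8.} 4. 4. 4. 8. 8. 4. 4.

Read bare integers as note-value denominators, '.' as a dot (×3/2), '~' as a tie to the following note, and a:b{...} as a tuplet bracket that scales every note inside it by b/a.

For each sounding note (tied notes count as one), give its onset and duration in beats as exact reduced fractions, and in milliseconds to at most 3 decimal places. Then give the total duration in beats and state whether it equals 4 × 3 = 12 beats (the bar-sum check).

1) 0.0ms=0b +210.773ms=3/7b
2) 210.773ms=3/7b +210.773ms=3/7b
3) 421.546ms=6/7b +210.773ms=3/7b
4) 632.319ms=9/7b +210.773ms=3/7b
5) 843.091ms=12/7b +210.773ms=3/7b
6) 1053.864ms=15/7b +210.773ms=3/7b
7) 1264.637ms=18/7b +210.773ms=3/7b
8) 1475.41ms=3b +737.705ms=3/2b
9) 2213.115ms=9/2b +737.705ms=3/2b
10) 2950.82ms=6b +737.705ms=3/2b
11) 3688.525ms=15/2b +368.852ms=3/4b
12) 4057.377ms=33/4b +368.852ms=3/4b
13) 4426.23ms=9b +737.705ms=3/2b
14) 5163.934ms=21/2b +737.705ms=3/2b
Σ=12b of 12 (122bpm 3/4) — PASS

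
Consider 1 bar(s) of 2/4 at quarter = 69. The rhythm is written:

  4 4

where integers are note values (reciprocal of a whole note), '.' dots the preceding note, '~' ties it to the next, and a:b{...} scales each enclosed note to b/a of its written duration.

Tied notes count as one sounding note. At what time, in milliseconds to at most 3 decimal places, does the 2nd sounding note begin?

1. 0.0ms @ 0 + 869.565ms (1)
2. 869.565ms @ 1 + 869.565ms (1)

note 2 onset = 1b = 869.565ms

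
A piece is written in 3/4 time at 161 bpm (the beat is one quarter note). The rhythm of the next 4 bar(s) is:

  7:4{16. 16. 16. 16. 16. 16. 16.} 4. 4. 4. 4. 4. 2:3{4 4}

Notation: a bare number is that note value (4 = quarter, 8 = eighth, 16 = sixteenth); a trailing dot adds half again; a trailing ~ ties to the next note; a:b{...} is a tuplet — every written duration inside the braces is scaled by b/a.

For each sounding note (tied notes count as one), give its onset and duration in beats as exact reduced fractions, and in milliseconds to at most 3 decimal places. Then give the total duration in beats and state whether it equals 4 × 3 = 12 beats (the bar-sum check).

1) 0.0ms=0b +79.858ms=3/14b
2) 79.858ms=3/14b +79.858ms=3/14b
3) 159.716ms=3/7b +79.858ms=3/14b
4) 239.574ms=9/14b +79.858ms=3/14b
5) 319.432ms=6/7b +79.858ms=3/14b
6) 399.29ms=15/14b +79.858ms=3/14b
7) 479.148ms=9/7b +79.858ms=3/14b
8) 559.006ms=3/2b +559.006ms=3/2b
9) 1118.012ms=3b +559.006ms=3/2b
10) 1677.019ms=9/2b +559.006ms=3/2b
11) 2236.025ms=6b +559.006ms=3/2b
12) 2795.031ms=15/2b +559.006ms=3/2b
13) 3354.037ms=9b +559.006ms=3/2b
14) 3913.043ms=21/2b +559.006ms=3/2b
Σ=12b of 12 (161bpm 3/4) — PASS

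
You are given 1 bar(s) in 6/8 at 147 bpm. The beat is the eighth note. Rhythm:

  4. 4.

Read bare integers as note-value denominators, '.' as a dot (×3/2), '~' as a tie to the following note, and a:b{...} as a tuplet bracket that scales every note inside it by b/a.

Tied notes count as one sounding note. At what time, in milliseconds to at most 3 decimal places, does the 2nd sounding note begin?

1. 0.0ms @ 0 + 1224.49ms (3)
2. 1224.49ms @ 3 + 1224.49ms (3)

note 2 onset = 3b = 1224.49ms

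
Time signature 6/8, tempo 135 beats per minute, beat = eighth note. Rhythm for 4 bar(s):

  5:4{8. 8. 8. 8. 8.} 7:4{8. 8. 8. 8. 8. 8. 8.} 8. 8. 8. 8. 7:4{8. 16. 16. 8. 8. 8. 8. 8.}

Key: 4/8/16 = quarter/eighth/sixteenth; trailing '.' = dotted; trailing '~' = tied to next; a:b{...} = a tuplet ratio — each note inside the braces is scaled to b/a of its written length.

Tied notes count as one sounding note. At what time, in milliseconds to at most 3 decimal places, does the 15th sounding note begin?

1. 0.0ms @ 0 + 533.333ms (6/5)
2. 533.333ms @ 6/5 + 533.333ms (6/5)
3. 1066.667ms @ 12/5 + 533.333ms (6/5)
4. 1600.0ms @ 18/5 + 533.333ms (6/5)
5. 2133.333ms @ 24/5 + 533.333ms (6/5)
6. 2666.667ms @ 6 + 380.952ms (6/7)
7. 3047.619ms @ 48/7 + 380.952ms (6/7)
8. 3428.571ms @ 54/7 + 380.952ms (6/7)
9. 3809.524ms @ 60/7 + 380.952ms (6/7)
10. 4190.476ms @ 66/7 + 380.952ms (6/7)
11. 4571.429ms @ 72/7 + 380.952ms (6/7)
12. 4952.381ms @ 78/7 + 380.952ms (6/7)
13. 5333.333ms @ 12 + 666.667ms (3/2)
14. 6000.0ms @ 27/2 + 666.667ms (3/2)
15. 6666.667ms @ 15 + 666.667ms (3/2)
16. 7333.333ms @ 33/2 + 666.667ms (3/2)
17. 8000.0ms @ 18 + 380.952ms (6/7)
18. 8380.952ms @ 132/7 + 190.476ms (3/7)
19. 8571.429ms @ 135/7 + 190.476ms (3/7)
20. 8761.905ms @ 138/7 + 380.952ms (6/7)
21. 9142.857ms @ 144/7 + 380.952ms (6/7)
22. 9523.81ms @ 150/7 + 380.952ms (6/7)
23. 9904.762ms @ 156/7 + 380.952ms (6/7)
24. 10285.714ms @ 162/7 + 380.952ms (6/7)

note 15 onset = 15b = 6666.667ms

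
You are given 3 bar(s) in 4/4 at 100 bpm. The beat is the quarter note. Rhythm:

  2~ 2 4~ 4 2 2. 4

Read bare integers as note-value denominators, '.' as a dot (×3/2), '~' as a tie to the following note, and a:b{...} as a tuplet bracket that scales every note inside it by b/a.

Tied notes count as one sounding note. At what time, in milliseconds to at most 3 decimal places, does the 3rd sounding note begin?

note 3 onset = 6b = 3600.0ms

1. 0.0ms @ 0 + 2400.0ms (4)
2. 2400.0ms @ 4 + 1200.0ms (2)
3. 3600.0ms @ 6 + 1200.0ms (2)
4. 4800.0ms @ 8 + 1800.0ms (3)
5. 6600.0ms @ 11 + 600.0ms (1)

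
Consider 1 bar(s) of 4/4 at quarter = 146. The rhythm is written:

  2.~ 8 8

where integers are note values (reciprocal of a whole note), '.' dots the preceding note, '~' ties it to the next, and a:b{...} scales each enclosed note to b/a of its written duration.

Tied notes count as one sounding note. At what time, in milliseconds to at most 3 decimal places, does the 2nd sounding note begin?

1. 0.0ms @ 0 + 1438.356ms (7/2)
2. 1438.356ms @ 7/2 + 205.479ms (1/2)

note 2 onset = 7/2b = 1438.356ms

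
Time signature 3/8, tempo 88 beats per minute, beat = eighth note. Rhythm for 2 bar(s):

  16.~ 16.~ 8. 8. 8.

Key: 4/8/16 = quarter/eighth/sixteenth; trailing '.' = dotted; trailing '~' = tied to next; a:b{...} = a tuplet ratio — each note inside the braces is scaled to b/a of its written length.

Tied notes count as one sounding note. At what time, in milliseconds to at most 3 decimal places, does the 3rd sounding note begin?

1. 0.0ms @ 0 + 2045.455ms (3)
2. 2045.455ms @ 3 + 1022.727ms (3/2)
3. 3068.182ms @ 9/2 + 1022.727ms (3/2)

note 3 onset = 9/2b = 3068.182ms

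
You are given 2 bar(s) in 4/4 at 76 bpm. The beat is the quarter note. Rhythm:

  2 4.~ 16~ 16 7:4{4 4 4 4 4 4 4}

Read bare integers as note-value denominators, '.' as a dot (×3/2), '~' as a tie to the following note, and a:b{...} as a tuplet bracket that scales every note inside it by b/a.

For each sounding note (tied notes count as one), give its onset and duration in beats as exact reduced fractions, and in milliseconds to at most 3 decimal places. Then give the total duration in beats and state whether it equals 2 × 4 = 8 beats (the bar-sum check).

1) 0.0ms=0b +1578.947ms=2b
2) 1578.947ms=2b +1578.947ms=2b
3) 3157.895ms=4b +451.128ms=4/7b
4) 3609.023ms=32/7b +451.128ms=4/7b
5) 4060.15ms=36/7b +451.128ms=4/7b
6) 4511.278ms=40/7b +451.128ms=4/7b
7) 4962.406ms=44/7b +451.128ms=4/7b
8) 5413.534ms=48/7b +451.128ms=4/7b
9) 5864.662ms=52/7b +451.128ms=4/7b
Σ=8b of 8 (76bpm 4/4) — PASS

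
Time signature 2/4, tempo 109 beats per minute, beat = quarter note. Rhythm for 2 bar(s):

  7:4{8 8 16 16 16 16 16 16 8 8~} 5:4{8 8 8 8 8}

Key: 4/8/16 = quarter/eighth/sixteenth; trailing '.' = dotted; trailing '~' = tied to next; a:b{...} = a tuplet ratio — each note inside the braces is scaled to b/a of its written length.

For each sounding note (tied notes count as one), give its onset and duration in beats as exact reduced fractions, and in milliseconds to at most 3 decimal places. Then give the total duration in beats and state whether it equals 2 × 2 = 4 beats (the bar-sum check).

1) 0.0ms=0b +157.274ms=2/7b
2) 157.274ms=2/7b +157.274ms=2/7b
3) 314.548ms=4/7b +78.637ms=1/7b
4) 393.185ms=5/7b +78.637ms=1/7b
5) 471.822ms=6/7b +78.637ms=1/7b
6) 550.459ms=1b +78.637ms=1/7b
7) 629.096ms=8/7b +78.637ms=1/7b
8) 707.733ms=9/7b +78.637ms=1/7b
9) 786.37ms=10/7b +157.274ms=2/7b
10) 943.644ms=12/7b +377.457ms=24/35b
11) 1321.101ms=12/5b +220.183ms=2/5b
12) 1541.284ms=14/5b +220.183ms=2/5b
13) 1761.468ms=16/5b +220.183ms=2/5b
14) 1981.651ms=18/5b +220.183ms=2/5b
Σ=4b of 4 (109bpm 2/4) — PASS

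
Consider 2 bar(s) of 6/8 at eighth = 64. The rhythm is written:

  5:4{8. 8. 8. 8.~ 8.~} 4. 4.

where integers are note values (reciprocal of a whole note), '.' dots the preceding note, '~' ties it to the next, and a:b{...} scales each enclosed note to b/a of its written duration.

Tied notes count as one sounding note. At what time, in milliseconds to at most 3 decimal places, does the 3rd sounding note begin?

note 3 onset = 12/5b = 2250.0ms

1. 0.0ms @ 0 + 1125.0ms (6/5)
2. 1125.0ms @ 6/5 + 1125.0ms (6/5)
3. 2250.0ms @ 12/5 + 1125.0ms (6/5)
4. 3375.0ms @ 18/5 + 5062.5ms (27/5)
5. 8437.5ms @ 9 + 2812.5ms (3)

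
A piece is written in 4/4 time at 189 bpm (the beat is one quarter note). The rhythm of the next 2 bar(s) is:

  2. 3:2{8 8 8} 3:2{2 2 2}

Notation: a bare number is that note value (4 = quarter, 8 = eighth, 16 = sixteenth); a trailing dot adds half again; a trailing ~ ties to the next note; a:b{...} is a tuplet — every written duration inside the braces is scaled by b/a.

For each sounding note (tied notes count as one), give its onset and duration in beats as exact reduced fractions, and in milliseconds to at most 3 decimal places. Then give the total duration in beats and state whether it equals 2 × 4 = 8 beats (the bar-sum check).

1) 0.0ms=0b +952.381ms=3b
2) 952.381ms=3b +105.82ms=1/3b
3) 1058.201ms=10/3b +105.82ms=1/3b
4) 1164.021ms=11/3b +105.82ms=1/3b
5) 1269.841ms=4b +423.28ms=4/3b
6) 1693.122ms=16/3b +423.28ms=4/3b
7) 2116.402ms=20/3b +423.28ms=4/3b
Σ=8b of 8 (189bpm 4/4) — PASS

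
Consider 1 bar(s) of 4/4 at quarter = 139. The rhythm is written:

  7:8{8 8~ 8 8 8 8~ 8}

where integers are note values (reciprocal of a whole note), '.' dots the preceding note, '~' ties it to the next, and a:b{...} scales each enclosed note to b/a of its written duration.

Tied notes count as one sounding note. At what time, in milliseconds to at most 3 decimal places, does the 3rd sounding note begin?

1. 0.0ms @ 0 + 246.66ms (4/7)
2. 246.66ms @ 4/7 + 493.32ms (8/7)
3. 739.979ms @ 12/7 + 246.66ms (4/7)
4. 986.639ms @ 16/7 + 246.66ms (4/7)
5. 1233.299ms @ 20/7 + 493.32ms (8/7)

note 3 onset = 12/7b = 739.979ms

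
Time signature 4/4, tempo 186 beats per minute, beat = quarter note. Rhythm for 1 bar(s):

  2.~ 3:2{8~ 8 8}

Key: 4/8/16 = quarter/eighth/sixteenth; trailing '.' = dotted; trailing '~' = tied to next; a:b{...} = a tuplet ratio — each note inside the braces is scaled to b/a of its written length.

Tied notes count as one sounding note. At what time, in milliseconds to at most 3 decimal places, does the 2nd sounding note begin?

1. 0.0ms @ 0 + 1182.796ms (11/3)
2. 1182.796ms @ 11/3 + 107.527ms (1/3)

note 2 onset = 11/3b = 1182.796ms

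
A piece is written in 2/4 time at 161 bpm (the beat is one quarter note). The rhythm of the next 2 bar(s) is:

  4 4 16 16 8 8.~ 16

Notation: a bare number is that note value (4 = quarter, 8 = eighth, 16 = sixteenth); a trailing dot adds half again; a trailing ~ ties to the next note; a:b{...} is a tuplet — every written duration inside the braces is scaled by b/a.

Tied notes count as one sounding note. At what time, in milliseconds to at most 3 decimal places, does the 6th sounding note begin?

note 6 onset = 3b = 1118.012ms

1. 0.0ms @ 0 + 372.671ms (1)
2. 372.671ms @ 1 + 372.671ms (1)
3. 745.342ms @ 2 + 93.168ms (1/4)
4. 838.509ms @ 9/4 + 93.168ms (1/4)
5. 931.677ms @ 5/2 + 186.335ms (1/2)
6. 1118.012ms @ 3 + 372.671ms (1)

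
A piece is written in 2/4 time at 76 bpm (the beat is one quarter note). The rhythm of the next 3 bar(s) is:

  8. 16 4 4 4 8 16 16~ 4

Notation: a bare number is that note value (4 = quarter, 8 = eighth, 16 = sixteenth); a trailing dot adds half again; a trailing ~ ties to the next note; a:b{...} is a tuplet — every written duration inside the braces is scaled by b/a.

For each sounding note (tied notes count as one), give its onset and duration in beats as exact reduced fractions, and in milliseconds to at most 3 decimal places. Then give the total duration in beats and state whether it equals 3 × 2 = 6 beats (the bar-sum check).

1) 0.0ms=0b +592.105ms=3/4b
2) 592.105ms=3/4b +197.368ms=1/4b
3) 789.474ms=1b +789.474ms=1b
4) 1578.947ms=2b +789.474ms=1b
5) 2368.421ms=3b +789.474ms=1b
6) 3157.895ms=4b +394.737ms=1/2b
7) 3552.632ms=9/2b +197.368ms=1/4b
8) 3750.0ms=19/4b +986.842ms=5/4b
Σ=6b of 6 (76bpm 2/4) — PASS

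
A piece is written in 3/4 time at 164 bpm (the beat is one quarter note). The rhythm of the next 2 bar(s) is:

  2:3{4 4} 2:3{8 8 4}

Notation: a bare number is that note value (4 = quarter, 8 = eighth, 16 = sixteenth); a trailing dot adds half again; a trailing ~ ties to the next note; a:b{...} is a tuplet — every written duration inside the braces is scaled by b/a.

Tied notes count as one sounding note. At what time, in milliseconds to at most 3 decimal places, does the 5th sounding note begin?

note 5 onset = 9/2b = 1646.341ms

1. 0.0ms @ 0 + 548.78ms (3/2)
2. 548.78ms @ 3/2 + 548.78ms (3/2)
3. 1097.561ms @ 3 + 274.39ms (3/4)
4. 1371.951ms @ 15/4 + 274.39ms (3/4)
5. 1646.341ms @ 9/2 + 548.78ms (3/2)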